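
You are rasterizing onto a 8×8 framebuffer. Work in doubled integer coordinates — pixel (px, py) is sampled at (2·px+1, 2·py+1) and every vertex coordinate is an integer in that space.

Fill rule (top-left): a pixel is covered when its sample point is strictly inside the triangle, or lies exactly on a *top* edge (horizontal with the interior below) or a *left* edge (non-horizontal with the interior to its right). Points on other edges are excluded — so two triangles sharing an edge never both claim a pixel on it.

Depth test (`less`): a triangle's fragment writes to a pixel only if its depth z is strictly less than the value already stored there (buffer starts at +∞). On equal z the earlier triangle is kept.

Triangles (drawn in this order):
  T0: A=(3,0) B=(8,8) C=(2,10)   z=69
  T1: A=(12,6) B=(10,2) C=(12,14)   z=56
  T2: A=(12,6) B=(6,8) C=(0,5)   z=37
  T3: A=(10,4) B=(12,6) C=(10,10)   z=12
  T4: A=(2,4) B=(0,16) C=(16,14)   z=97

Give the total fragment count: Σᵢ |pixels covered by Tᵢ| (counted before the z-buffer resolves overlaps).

T0:
  2·area = 58
  edge (3, 0)→(8, 8): d=(5,8) right/bottom  bias=-1
  edge (8, 8)→(2, 10): d=(-6,2) right/bottom  bias=-1
  edge (2, 10)→(3, 0): d=(1,-10) top-left  bias=+0
    (1,0)@(3, 1): e=[5,52,1] → #
    (2,0)@(5, 1): e=[-11,48,21] → ·
    (1,1)@(3, 3): e=[15,40,3] → #
    (2,1)@(5, 3): e=[-1,36,23] → ·
    (1,2)@(3, 5): e=[25,28,5] → #
    (2,2)@(5, 5): e=[9,24,25] → #
    (3,2)@(7, 5): e=[-7,20,45] → ·
    (1,3)@(3, 7): e=[35,16,7] → #
    (3,3)@(7, 7): e=[3,8,47] → #
    (4,3)@(9, 7): e=[-13,4,67] → ·
    (5,3)@(11, 7): e=[-29,0,87] → ·  [on edge]
    (1,4)@(3, 9): e=[45,4,9] → #
    (2,4)@(5, 9): e=[29,0,29] → ·  [on edge]
  covered (8 px):
    · # · · · · · ·
    · # · · · · · ·
    · # # · · · · ·
    · # # # · · · ·
    · # · · · · · ·
    · · · · · · · ·
    · · · · · · · ·
    · · · · · · · ·
T1:
  2·area = 16  (B↔C swapped to make it positive)
  edge (12, 6)→(12, 14): d=(0,8) right/bottom  bias=-1
  edge (12, 14)→(10, 2): d=(-2,-12) top-left  bias=+0
  edge (10, 2)→(12, 6): d=(2,4) right/bottom  bias=-1
    (5,2)@(11, 5): e=[8,6,2] → #
    (6,2)@(13, 5): e=[-8,30,-6] → ·
    (5,3)@(11, 7): e=[8,2,6] → #
    (6,3)@(13, 7): e=[-8,26,-2] → ·
    (5,4)@(11, 9): e=[8,-2,10] → ·
  covered (2 px):
    · · · · · · · ·
    · · · · · · · ·
    · · · · · # · ·
    · · · · · # · ·
    · · · · · · · ·
    · · · · · · · ·
    · · · · · · · ·
    · · · · · · · ·
T2:
  2·area = 30
  edge (12, 6)→(6, 8): d=(-6,2) right/bottom  bias=-1
  edge (6, 8)→(0, 5): d=(-6,-3) top-left  bias=+0
  edge (0, 5)→(12, 6): d=(12,1) right/bottom  bias=-1
    (7,2)@(15, 5): e=[0,45,-15] → ·  [on edge]
    (2,3)@(5, 7): e=[8,3,19] → #
    (3,3)@(7, 7): e=[4,9,17] → #
    (4,3)@(9, 7): e=[0,15,15] → ·  [on edge]
    (1,4)@(3, 9): e=[0,-15,45] → ·  [on edge]
    (2,4)@(5, 9): e=[-4,-9,43] → ·
    (3,4)@(7, 9): e=[-8,-3,41] → ·
  covered (2 px):
    · · · · · · · ·
    · · · · · · · ·
    · · · · · · · ·
    · · # # · · · ·
    · · · · · · · ·
    · · · · · · · ·
    · · · · · · · ·
    · · · · · · · ·
T3:
  2·area = 12
  edge (10, 4)→(12, 6): d=(2,2) right/bottom  bias=-1
  edge (12, 6)→(10, 10): d=(-2,4) right/bottom  bias=-1
  edge (10, 10)→(10, 4): d=(0,-6) top-left  bias=+0
    (3,0)@(7, 1): e=[0,30,-18] → ·  [on edge]
    (4,1)@(9, 3): e=[0,18,-6] → ·  [on edge]
    (5,2)@(11, 5): e=[0,6,6] → ·  [on edge]
    (5,3)@(11, 7): e=[4,2,6] → #
    (6,3)@(13, 7): e=[0,-6,18] → ·  [on edge]
    (5,4)@(11, 9): e=[8,-2,6] → ·
    (7,4)@(15, 9): e=[0,-18,30] → ·  [on edge]
  covered (1 px):
    · · · · · · · ·
    · · · · · · · ·
    · · · · · · · ·
    · · · · · # · ·
    · · · · · · · ·
    · · · · · · · ·
    · · · · · · · ·
    · · · · · · · ·
T4:
  2·area = 188  (B↔C swapped to make it positive)
  edge (2, 4)→(16, 14): d=(14,10) right/bottom  bias=-1
  edge (16, 14)→(0, 16): d=(-16,2) right/bottom  bias=-1
  edge (0, 16)→(2, 4): d=(2,-12) top-left  bias=+0
    (1,2)@(3, 5): e=[4,170,14] → #
    (2,2)@(5, 5): e=[-16,166,38] → ·
    (1,3)@(3, 7): e=[32,138,18] → #
    (2,3)@(5, 7): e=[12,134,42] → #
    (3,3)@(7, 7): e=[-8,130,66] → ·
    (1,4)@(3, 9): e=[60,106,22] → #
    (3,4)@(7, 9): e=[20,98,70] → #
    (4,4)@(9, 9): e=[0,94,94] → ·  [on edge]
    (0,5)@(1, 11): e=[108,78,2] → #
    (4,5)@(9, 11): e=[28,62,98] → #
    (5,5)@(11, 11): e=[8,58,122] → #
    (6,5)@(13, 11): e=[-12,54,146] → ·
  covered (23 px):
    · · · · · · · ·
    · · · · · · · ·
    · # · · · · · ·
    · # # · · · · ·
    · # # # · · · ·
    # # # # # # · ·
    # # # # # # # ·
    # # # # · · · ·

Answer: 36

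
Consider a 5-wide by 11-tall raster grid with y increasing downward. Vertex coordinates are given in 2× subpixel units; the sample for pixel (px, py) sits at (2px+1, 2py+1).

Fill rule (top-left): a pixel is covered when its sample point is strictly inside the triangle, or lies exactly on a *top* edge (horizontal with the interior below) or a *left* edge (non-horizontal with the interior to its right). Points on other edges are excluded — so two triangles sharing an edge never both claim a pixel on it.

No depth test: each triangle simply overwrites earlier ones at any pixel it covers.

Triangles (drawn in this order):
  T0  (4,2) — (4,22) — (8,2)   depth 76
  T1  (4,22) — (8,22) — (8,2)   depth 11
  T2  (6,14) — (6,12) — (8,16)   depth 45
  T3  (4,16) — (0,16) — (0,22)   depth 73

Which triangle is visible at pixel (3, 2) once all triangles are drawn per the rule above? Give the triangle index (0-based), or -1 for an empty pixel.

T0:
  2·area = 80  (B↔C swapped to make it positive)
  edge (4, 2)→(8, 2): d=(4,0) top-left  bias=+0
  edge (8, 2)→(4, 22): d=(-4,20) right/bottom  bias=-1
  edge (4, 22)→(4, 2): d=(0,-20) top-left  bias=+0
    (2,1)@(5, 3): e=[4,56,20] → #
    (3,1)@(7, 3): e=[4,16,60] → #
    (4,1)@(9, 3): e=[4,-24,100] → ·
    (2,2)@(5, 5): e=[12,48,20] → #
    (4,2)@(9, 5): e=[12,-32,100] → ·
    (2,3)@(5, 7): e=[20,40,20] → #
    (3,3)@(7, 7): e=[20,0,60] → ·  [on edge]
    (2,4)@(5, 9): e=[28,32,20] → #
    (3,4)@(7, 9): e=[28,-8,60] → ·
    (2,5)@(5, 11): e=[36,24,20] → #
    (3,5)@(7, 11): e=[36,-16,60] → ·
    (2,6)@(5, 13): e=[44,16,20] → #
    (2,8)@(5, 17): e=[60,0,20] → ·  [on edge]
  covered (9 px):
    · · · · ·
    · · # # ·
    · · # # ·
    · · # · ·
    · · # · ·
    · · # · ·
    · · # · ·
    · · # · ·
    · · · · ·
    · · · · ·
    · · · · ·
T1:
  2·area = 80  (B↔C swapped to make it positive)
  edge (4, 22)→(8, 2): d=(4,-20) top-left  bias=+0
  edge (8, 2)→(8, 22): d=(0,20) right/bottom  bias=-1
  edge (8, 22)→(4, 22): d=(-4,0) right/bottom  bias=-1
    (3,3)@(7, 7): e=[0,20,60] → #  [on edge]
    (4,3)@(9, 7): e=[40,-20,60] → ·
    (3,4)@(7, 9): e=[8,20,52] → #
    (4,4)@(9, 9): e=[48,-20,52] → ·
    (3,5)@(7, 11): e=[16,20,44] → #
    (4,5)@(9, 11): e=[56,-20,44] → ·
    (3,6)@(7, 13): e=[24,20,36] → #
    (4,6)@(9, 13): e=[64,-20,36] → ·
    (3,7)@(7, 15): e=[32,20,28] → #
    (4,7)@(9, 15): e=[72,-20,28] → ·
    (2,8)@(5, 17): e=[0,60,20] → #  [on edge]
    (4,8)@(9, 17): e=[80,-20,20] → ·
  covered (11 px):
    · · · · ·
    · · · · ·
    · · · · ·
    · · · # ·
    · · · # ·
    · · · # ·
    · · · # ·
    · · · # ·
    · · # # ·
    · · # # ·
    · · # # ·
T2:
  2·area = 4
  edge (6, 14)→(6, 12): d=(0,-2) top-left  bias=+0
  edge (6, 12)→(8, 16): d=(2,4) right/bottom  bias=-1
  edge (8, 16)→(6, 14): d=(-2,-2) top-left  bias=+0
    (0,4)@(1, 9): e=[-10,14,0] → ·  [on edge]
    (1,5)@(3, 11): e=[-6,10,0] → ·  [on edge]
    (2,6)@(5, 13): e=[-2,6,0] → ·  [on edge]
    (3,7)@(7, 15): e=[2,2,0] → #  [on edge]
    (4,7)@(9, 15): e=[6,-6,4] → ·
    (3,8)@(7, 17): e=[2,6,-4] → ·
    (4,8)@(9, 17): e=[6,-2,0] → ·  [on edge]
  covered (1 px):
    · · · · ·
    · · · · ·
    · · · · ·
    · · · · ·
    · · · · ·
    · · · · ·
    · · · · ·
    · · · # ·
    · · · · ·
    · · · · ·
    · · · · ·
T3:
  2·area = 24  (B↔C swapped to make it positive)
  edge (4, 16)→(0, 22): d=(-4,6) right/bottom  bias=-1
  edge (0, 22)→(0, 16): d=(0,-6) top-left  bias=+0
  edge (0, 16)→(4, 16): d=(4,0) top-left  bias=+0
    (0,8)@(1, 17): e=[14,6,4] → #
    (1,8)@(3, 17): e=[2,18,4] → #
    (2,8)@(5, 17): e=[-10,30,4] → ·
    (0,9)@(1, 19): e=[6,6,12] → #
    (1,9)@(3, 19): e=[-6,18,12] → ·
    (0,10)@(1, 21): e=[-2,6,20] → ·
  covered (3 px):
    · · · · ·
    · · · · ·
    · · · · ·
    · · · · ·
    · · · · ·
    · · · · ·
    · · · · ·
    · · · · ·
    # # · · ·
    # · · · ·
    · · · · ·

Z-buffer (winner per pixel, '.' = empty):
  . . . . .
  . . 0 0 .
  . . 0 0 .
  . . 0 1 .
  . . 0 1 .
  . . 0 1 .
  . . 0 1 .
  . . 0 2 .
  3 3 1 1 .
  3 . 1 1 .
  . . 1 1 .

Result: 0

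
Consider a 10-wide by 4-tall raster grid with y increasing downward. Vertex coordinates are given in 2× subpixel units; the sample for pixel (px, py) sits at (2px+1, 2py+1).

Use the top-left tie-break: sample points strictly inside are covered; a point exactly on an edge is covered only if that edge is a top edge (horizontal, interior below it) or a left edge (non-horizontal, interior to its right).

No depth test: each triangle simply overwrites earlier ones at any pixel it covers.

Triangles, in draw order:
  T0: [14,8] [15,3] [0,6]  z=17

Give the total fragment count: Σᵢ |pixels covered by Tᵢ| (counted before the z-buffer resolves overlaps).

T0:
  2·area = 72  (B↔C swapped to make it positive)
  edge (14, 8)→(0, 6): d=(-14,-2) top-left  bias=+0
  edge (0, 6)→(15, 3): d=(15,-3) top-left  bias=+0
  edge (15, 3)→(14, 8): d=(-1,5) right/bottom  bias=-1
    (7,1)@(15, 3): e=[72,0,0] → .  [on edge]
    (2,2)@(5, 5): e=[24,0,48] → X  [on edge]
    (3,2)@(7, 5): e=[28,6,38] → X
    (4,2)@(9, 5): e=[32,12,28] → X
    (5,2)@(11, 5): e=[36,18,18] → X
    (6,2)@(13, 5): e=[40,24,8] → X
    (7,2)@(15, 5): e=[44,30,-2] → .
    (2,3)@(5, 7): e=[-4,30,46] → .
    (3,3)@(7, 7): e=[0,36,36] → X  [on edge]
    (7,3)@(15, 7): e=[16,60,-4] → .
  covered (9 px):
    . . . . . . . . . .
    . . . . . . . . . .
    . . X X X X X . . .
    . . . X X X X . . .

Answer: 9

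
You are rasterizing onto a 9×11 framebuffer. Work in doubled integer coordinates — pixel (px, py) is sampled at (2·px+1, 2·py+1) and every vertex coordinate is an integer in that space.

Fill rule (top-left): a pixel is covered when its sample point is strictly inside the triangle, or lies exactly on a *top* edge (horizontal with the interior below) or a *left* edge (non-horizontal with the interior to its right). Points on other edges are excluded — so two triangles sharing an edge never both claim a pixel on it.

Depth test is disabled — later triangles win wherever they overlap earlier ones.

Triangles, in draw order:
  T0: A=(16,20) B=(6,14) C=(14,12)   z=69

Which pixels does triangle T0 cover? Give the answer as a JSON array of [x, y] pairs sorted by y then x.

T0:
  2·area = 68
  edge (16, 20)→(6, 14): d=(-10,-6) top-left  bias=+0
  edge (6, 14)→(14, 12): d=(8,-2) top-left  bias=+0
  edge (14, 12)→(16, 20): d=(2,8) right/bottom  bias=-1
    (0,5)@(1, 11): e=[0,-34,102] → ·  [on edge]
    (5,6)@(11, 13): e=[40,2,26] → █
    (6,6)@(13, 13): e=[52,6,10] → █
    (7,6)@(15, 13): e=[64,10,-6] → ·
    (4,7)@(9, 15): e=[8,14,46] → █
    (7,7)@(15, 15): e=[44,26,-2] → ·
    (4,8)@(9, 17): e=[-12,30,50] → ·
    (5,8)@(11, 17): e=[0,34,34] → █  [on edge]
    (7,8)@(15, 17): e=[24,42,2] → █
    (8,8)@(17, 17): e=[36,46,-14] → ·
    (5,9)@(11, 19): e=[-20,50,38] → ·
    (6,9)@(13, 19): e=[-8,54,22] → ·
  covered (9 px):
    · · · · · · · · ·
    · · · · · · · · ·
    · · · · · · · · ·
    · · · · · · · · ·
    · · · · · · · · ·
    · · · · · · · · ·
    · · · · · █ █ · ·
    · · · · █ █ █ · ·
    · · · · · █ █ █ ·
    · · · · · · · █ ·
    · · · · · · · · ·

Result: [[5,6],[6,6],[4,7],[5,7],[6,7],[5,8],[6,8],[7,8],[7,9]]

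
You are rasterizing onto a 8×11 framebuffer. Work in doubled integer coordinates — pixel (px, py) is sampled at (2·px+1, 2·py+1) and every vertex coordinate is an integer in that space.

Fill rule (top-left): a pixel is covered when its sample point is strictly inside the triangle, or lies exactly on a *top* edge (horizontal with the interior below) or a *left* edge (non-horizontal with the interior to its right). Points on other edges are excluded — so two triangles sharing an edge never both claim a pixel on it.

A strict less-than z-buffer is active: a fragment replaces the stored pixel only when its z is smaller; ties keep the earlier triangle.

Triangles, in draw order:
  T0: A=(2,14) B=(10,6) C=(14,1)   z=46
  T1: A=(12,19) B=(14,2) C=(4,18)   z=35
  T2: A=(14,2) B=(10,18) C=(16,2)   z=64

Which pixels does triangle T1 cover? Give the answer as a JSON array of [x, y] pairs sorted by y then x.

T0:
  2·area = 8  (B↔C swapped to make it positive)
  edge (2, 14)→(14, 1): d=(12,-13) top-left  bias=+0
  edge (14, 1)→(10, 6): d=(-4,5) right/bottom  bias=-1
  edge (10, 6)→(2, 14): d=(-8,8) right/bottom  bias=-1
    (7,0)@(15, 1): e=[13,-5,0] → ·  [on edge]
    (6,1)@(13, 3): e=[11,-3,0] → ·  [on edge]
    (5,2)@(11, 5): e=[9,-1,0] → ·  [on edge]
    (4,3)@(9, 7): e=[7,1,0] → ·  [on edge]
    (3,4)@(7, 9): e=[5,3,0] → ·  [on edge]
    (2,5)@(5, 11): e=[3,5,0] → ·  [on edge]
    (1,6)@(3, 13): e=[1,7,0] → ·  [on edge]
    (0,7)@(1, 15): e=[-1,9,0] → ·  [on edge]
  covered (0 px):
    · · · · · · · ·
    · · · · · · · ·
    · · · · · · · ·
    · · · · · · · ·
    · · · · · · · ·
    · · · · · · · ·
    · · · · · · · ·
    · · · · · · · ·
    · · · · · · · ·
    · · · · · · · ·
    · · · · · · · ·
T1:
  2·area = 138  (B↔C swapped to make it positive)
  edge (12, 19)→(4, 18): d=(-8,-1) top-left  bias=+0
  edge (4, 18)→(14, 2): d=(10,-16) top-left  bias=+0
  edge (14, 2)→(12, 19): d=(-2,17) right/bottom  bias=-1
    (6,2)@(13, 5): e=[113,14,11] → #
    (7,2)@(15, 5): e=[115,46,-23] → ·
    (5,3)@(11, 7): e=[95,2,41] → #
    (7,3)@(15, 7): e=[99,66,-27] → ·
    (5,4)@(11, 9): e=[79,22,37] → #
    (7,4)@(15, 9): e=[83,86,-31] → ·
    (4,5)@(9, 11): e=[61,10,67] → #
    (6,5)@(13, 11): e=[65,74,-1] → ·
    (4,6)@(9, 13): e=[45,30,63] → #
    (6,6)@(13, 13): e=[49,94,-5] → ·
    (3,7)@(7, 15): e=[27,18,93] → #
    (6,7)@(13, 15): e=[33,114,-9] → ·
  covered (16 px):
    · · · · · · · ·
    · · · · · · · ·
    · · · · · · # ·
    · · · · · # # ·
    · · · · · # # ·
    · · · · # # · ·
    · · · · # # · ·
    · · · # # # · ·
    · · # # # # · ·
    · · · · · · · ·
    · · · · · · · ·
T2:
  2·area = 32  (B↔C swapped to make it positive)
  edge (14, 2)→(16, 2): d=(2,0) top-left  bias=+0
  edge (16, 2)→(10, 18): d=(-6,16) right/bottom  bias=-1
  edge (10, 18)→(14, 2): d=(4,-16) top-left  bias=+0
    (7,1)@(15, 3): e=[2,10,20] → #
    (7,2)@(15, 5): e=[6,-2,28] → ·
    (6,3)@(13, 7): e=[10,18,4] → #
    (7,3)@(15, 7): e=[10,-14,36] → ·
    (6,4)@(13, 9): e=[14,6,12] → #
    (7,4)@(15, 9): e=[14,-26,44] → ·
    (6,5)@(13, 11): e=[18,-6,20] → ·
    (5,7)@(11, 15): e=[26,2,4] → #
    (6,7)@(13, 15): e=[26,-30,36] → ·
    (5,8)@(11, 17): e=[30,-10,12] → ·
  covered (4 px):
    · · · · · · · ·
    · · · · · · · #
    · · · · · · · ·
    · · · · · · # ·
    · · · · · · # ·
    · · · · · · · ·
    · · · · · · · ·
    · · · · · # · ·
    · · · · · · · ·
    · · · · · · · ·
    · · · · · · · ·

Final: [[6,2],[5,3],[6,3],[5,4],[6,4],[4,5],[5,5],[4,6],[5,6],[3,7],[4,7],[5,7],[2,8],[3,8],[4,8],[5,8]]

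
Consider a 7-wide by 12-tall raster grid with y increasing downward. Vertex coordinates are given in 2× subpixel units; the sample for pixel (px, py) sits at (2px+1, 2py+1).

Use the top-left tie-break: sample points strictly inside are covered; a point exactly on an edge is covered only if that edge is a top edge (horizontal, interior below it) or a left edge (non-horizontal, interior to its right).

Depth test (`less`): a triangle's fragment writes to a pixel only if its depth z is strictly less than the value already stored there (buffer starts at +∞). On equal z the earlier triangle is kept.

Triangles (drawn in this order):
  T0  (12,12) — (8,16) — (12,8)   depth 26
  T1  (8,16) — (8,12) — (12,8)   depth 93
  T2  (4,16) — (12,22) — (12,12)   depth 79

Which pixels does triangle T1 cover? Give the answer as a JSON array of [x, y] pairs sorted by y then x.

T0:
  2·area = 16
  edge (12, 12)→(8, 16): d=(-4,4) right/bottom  bias=-1
  edge (8, 16)→(12, 8): d=(4,-8) top-left  bias=+0
  edge (12, 8)→(12, 12): d=(0,4) right/bottom  bias=-1
    (5,5)@(11, 11): e=[8,4,4] → #
    (6,5)@(13, 11): e=[0,20,-4] → ·  [on edge]
    (5,6)@(11, 13): e=[0,12,4] → ·  [on edge]
    (4,7)@(9, 15): e=[0,4,12] → ·  [on edge]
    (3,8)@(7, 17): e=[0,-4,20] → ·  [on edge]
    (2,9)@(5, 19): e=[0,-12,28] → ·  [on edge]
    (1,10)@(3, 21): e=[0,-20,36] → ·  [on edge]
    (0,11)@(1, 23): e=[0,-28,44] → ·  [on edge]
  covered (1 px):
    · · · · · · ·
    · · · · · · ·
    · · · · · · ·
    · · · · · · ·
    · · · · · · ·
    · · · · · # ·
    · · · · · · ·
    · · · · · · ·
    · · · · · · ·
    · · · · · · ·
    · · · · · · ·
    · · · · · · ·
T1:
  2·area = 16
  edge (8, 16)→(8, 12): d=(0,-4) top-left  bias=+0
  edge (8, 12)→(12, 8): d=(4,-4) top-left  bias=+0
  edge (12, 8)→(8, 16): d=(-4,8) right/bottom  bias=-1
    (6,3)@(13, 7): e=[20,0,-4] → ·  [on edge]
    (5,4)@(11, 9): e=[12,0,4] → #  [on edge]
    (6,4)@(13, 9): e=[20,8,-12] → ·
    (4,5)@(9, 11): e=[4,0,12] → #  [on edge]
    (5,5)@(11, 11): e=[12,8,-4] → ·
    (3,6)@(7, 13): e=[-4,0,20] → ·  [on edge]
    (4,6)@(9, 13): e=[4,8,4] → #
    (5,6)@(11, 13): e=[12,16,-12] → ·
    (2,7)@(5, 15): e=[-12,0,28] → ·  [on edge]
    (4,7)@(9, 15): e=[4,16,-4] → ·
    (1,8)@(3, 17): e=[-20,0,36] → ·  [on edge]
    (0,9)@(1, 19): e=[-28,0,44] → ·  [on edge]
  covered (3 px):
    · · · · · · ·
    · · · · · · ·
    · · · · · · ·
    · · · · · · ·
    · · · · · # ·
    · · · · # · ·
    · · · · # · ·
    · · · · · · ·
    · · · · · · ·
    · · · · · · ·
    · · · · · · ·
    · · · · · · ·
T2:
  2·area = 80  (B↔C swapped to make it positive)
  edge (4, 16)→(12, 12): d=(8,-4) top-left  bias=+0
  edge (12, 12)→(12, 22): d=(0,10) right/bottom  bias=-1
  edge (12, 22)→(4, 16): d=(-8,-6) top-left  bias=+0
    (5,6)@(11, 13): e=[4,10,66] → #
    (6,6)@(13, 13): e=[12,-10,78] → ·
    (3,7)@(7, 15): e=[4,50,26] → #
    (4,7)@(9, 15): e=[12,30,38] → #
    (6,7)@(13, 15): e=[28,-10,62] → ·
    (3,8)@(7, 17): e=[20,50,10] → #
    (6,8)@(13, 17): e=[44,-10,46] → ·
    (3,9)@(7, 19): e=[36,50,-6] → ·
    (4,9)@(9, 19): e=[44,30,6] → #
    (6,9)@(13, 19): e=[60,-10,30] → ·
    (4,10)@(9, 21): e=[60,30,-10] → ·
    (5,10)@(11, 21): e=[68,10,2] → #
  covered (10 px):
    · · · · · · ·
    · · · · · · ·
    · · · · · · ·
    · · · · · · ·
    · · · · · · ·
    · · · · · · ·
    · · · · · # ·
    · · · # # # ·
    · · · # # # ·
    · · · · # # ·
    · · · · · # ·
    · · · · · · ·

Answer: [[5,4],[4,5],[4,6]]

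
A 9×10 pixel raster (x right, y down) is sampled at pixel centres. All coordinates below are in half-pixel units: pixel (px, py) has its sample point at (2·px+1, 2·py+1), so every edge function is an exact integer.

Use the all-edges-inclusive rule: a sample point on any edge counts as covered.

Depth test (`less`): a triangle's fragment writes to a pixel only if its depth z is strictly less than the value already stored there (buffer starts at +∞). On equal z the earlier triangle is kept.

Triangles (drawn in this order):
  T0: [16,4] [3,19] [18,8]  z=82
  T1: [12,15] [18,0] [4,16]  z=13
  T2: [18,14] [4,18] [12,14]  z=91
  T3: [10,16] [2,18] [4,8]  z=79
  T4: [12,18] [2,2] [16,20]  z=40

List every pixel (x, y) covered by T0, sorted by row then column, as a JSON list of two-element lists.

T0:
  2·area = 82  (B↔C swapped to make it positive)
  edge (16, 4)→(18, 8): d=(2,4) inclusive
  edge (18, 8)→(3, 19): d=(-15,11) inclusive
  edge (3, 19)→(16, 4): d=(13,-15) inclusive
    (7,3)@(15, 7): e=[10,48,24] → █
    (8,3)@(17, 7): e=[2,26,54] → █
    (6,4)@(13, 9): e=[22,40,20] → █
    (8,4)@(17, 9): e=[6,-4,80] → ·
    (5,5)@(11, 11): e=[34,32,16] → █
    (7,5)@(15, 11): e=[18,-12,76] → ·
    (4,6)@(9, 13): e=[46,24,12] → █
    (6,6)@(13, 13): e=[30,-20,72] → ·
    (3,7)@(7, 15): e=[58,16,8] → █
    (4,7)@(9, 15): e=[50,-6,38] → ·
    (5,7)@(11, 15): e=[42,-28,68] → ·
    (2,8)@(5, 17): e=[70,8,4] → █
    (1,9)@(3, 19): e=[82,0,0] → █  [on edge]
  covered (11 px):
    · · · · · · · · ·
    · · · · · · · · ·
    · · · · · · · · ·
    · · · · · · · █ █
    · · · · · · █ █ ·
    · · · · · █ █ · ·
    · · · · █ █ · · ·
    · · · █ · · · · ·
    · · █ · · · · · ·
    · █ · · · · · · ·
T1:
  2·area = 114  (B↔C swapped to make it positive)
  edge (12, 15)→(4, 16): d=(-8,1) inclusive
  edge (4, 16)→(18, 0): d=(14,-16) inclusive
  edge (18, 0)→(12, 15): d=(-6,15) inclusive
    (7,2)@(15, 5): e=[77,22,15] → █
    (8,2)@(17, 5): e=[75,54,-15] → ·
    (6,3)@(13, 7): e=[63,18,33] → █
    (8,3)@(17, 7): e=[59,82,-27] → ·
    (5,4)@(11, 9): e=[49,14,51] → █
    (7,4)@(15, 9): e=[45,78,-9] → ·
    (4,5)@(9, 11): e=[35,10,69] → █
    (7,5)@(15, 11): e=[29,106,-21] → ·
    (3,6)@(7, 13): e=[21,6,87] → █
    (6,6)@(13, 13): e=[15,102,-3] → ·
    (2,7)@(5, 15): e=[7,2,105] → █
    (6,7)@(13, 15): e=[-1,130,-15] → ·
  covered (15 px):
    · · · · · · · · ·
    · · · · · · · · ·
    · · · · · · · █ ·
    · · · · · · █ █ ·
    · · · · · █ █ · ·
    · · · · █ █ █ · ·
    · · · █ █ █ · · ·
    · · █ █ █ █ · · ·
    · · · · · · · · ·
    · · · · · · · · ·
T2:
  2·area = 24
  edge (18, 14)→(4, 18): d=(-14,4) inclusive
  edge (4, 18)→(12, 14): d=(8,-4) inclusive
  edge (12, 14)→(18, 14): d=(6,0) inclusive
    (5,7)@(11, 15): e=[14,4,6] → █
    (6,7)@(13, 15): e=[6,12,6] → █
    (7,7)@(15, 15): e=[-2,20,6] → ·
    (3,8)@(7, 17): e=[2,4,18] → █
    (4,8)@(9, 17): e=[-6,12,18] → ·
    (5,8)@(11, 17): e=[-14,20,18] → ·
    (6,8)@(13, 17): e=[-22,28,18] → ·
    (3,9)@(7, 19): e=[-26,20,30] → ·
  covered (3 px):
    · · · · · · · · ·
    · · · · · · · · ·
    · · · · · · · · ·
    · · · · · · · · ·
    · · · · · · · · ·
    · · · · · · · · ·
    · · · · · · · · ·
    · · · · · █ █ · ·
    · · · █ · · · · ·
    · · · · · · · · ·
T3:
  2·area = 76
  edge (10, 16)→(2, 18): d=(-8,2) inclusive
  edge (2, 18)→(4, 8): d=(2,-10) inclusive
  edge (4, 8)→(10, 16): d=(6,8) inclusive
    (2,1)@(5, 3): e=[114,0,-38] → ·  [on edge]
    (2,5)@(5, 11): e=[50,16,10] → █
    (3,5)@(7, 11): e=[46,36,-6] → ·
    (1,6)@(3, 13): e=[38,0,38] → █  [on edge]
    (3,6)@(7, 13): e=[30,40,6] → █
    (4,6)@(9, 13): e=[26,60,-10] → ·
    (1,7)@(3, 15): e=[22,4,50] → █
    (4,7)@(9, 15): e=[10,64,2] → █
    (5,7)@(11, 15): e=[6,84,-14] → ·
    (1,8)@(3, 17): e=[6,8,62] → █
    (3,8)@(7, 17): e=[-2,48,30] → ·
    (4,8)@(9, 17): e=[-6,68,14] → ·
  covered (10 px):
    · · · · · · · · ·
    · · · · · · · · ·
    · · · · · · · · ·
    · · · · · · · · ·
    · · · · · · · · ·
    · · █ · · · · · ·
    · █ █ █ · · · · ·
    · █ █ █ █ · · · ·
    · █ █ · · · · · ·
    · · · · · · · · ·
T4:
  2·area = 44
  edge (12, 18)→(2, 2): d=(-10,-16) inclusive
  edge (2, 2)→(16, 20): d=(14,18) inclusive
  edge (16, 20)→(12, 18): d=(-4,-2) inclusive
    (3,4)@(7, 9): e=[10,8,26] → █
    (4,4)@(9, 9): e=[42,-28,30] → ·
    (3,5)@(7, 11): e=[-10,36,18] → ·
    (4,5)@(9, 11): e=[22,0,22] → █  [on edge]
    (5,5)@(11, 11): e=[54,-36,26] → ·
    (4,6)@(9, 13): e=[2,28,14] → █
    (5,6)@(11, 13): e=[34,-8,18] → ·
    (4,7)@(9, 15): e=[-18,56,6] → ·
    (5,7)@(11, 15): e=[14,20,10] → █
    (6,7)@(13, 15): e=[46,-16,14] → ·
    (5,8)@(11, 17): e=[-6,48,2] → ·
    (6,8)@(13, 17): e=[26,12,6] → █
  covered (6 px):
    · · · · · · · · ·
    · · · · · · · · ·
    · · · · · · · · ·
    · · · · · · · · ·
    · · · █ · · · · ·
    · · · · █ · · · ·
    · · · · █ · · · ·
    · · · · · █ · · ·
    · · · · · · █ · ·
    · · · · · · · █ ·

Result: [[7,3],[8,3],[6,4],[7,4],[5,5],[6,5],[4,6],[5,6],[3,7],[2,8],[1,9]]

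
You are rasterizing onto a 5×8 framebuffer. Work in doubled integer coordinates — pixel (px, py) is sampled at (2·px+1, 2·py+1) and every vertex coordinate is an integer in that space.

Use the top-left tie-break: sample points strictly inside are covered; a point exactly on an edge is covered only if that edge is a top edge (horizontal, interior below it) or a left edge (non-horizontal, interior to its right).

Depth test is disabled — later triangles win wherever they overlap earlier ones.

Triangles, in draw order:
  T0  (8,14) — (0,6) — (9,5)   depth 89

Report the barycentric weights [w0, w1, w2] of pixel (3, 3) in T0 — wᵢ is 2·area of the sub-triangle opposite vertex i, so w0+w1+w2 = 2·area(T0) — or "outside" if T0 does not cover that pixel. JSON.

T0:
  2·area = 80
  edge (8, 14)→(0, 6): d=(-8,-8) top-left  bias=+0
  edge (0, 6)→(9, 5): d=(9,-1) top-left  bias=+0
  edge (9, 5)→(8, 14): d=(-1,9) right/bottom  bias=-1
    (4,2)@(9, 5): e=[80,0,0] → ·  [on edge]
    (0,3)@(1, 7): e=[0,10,70] → #  [on edge]
    (1,3)@(3, 7): e=[16,12,52] → #
    (2,3)@(5, 7): e=[32,14,34] → #
    (3,3)@(7, 7): e=[48,16,16] → #
    (4,3)@(9, 7): e=[64,18,-2] → ·
    (0,4)@(1, 9): e=[-16,28,68] → ·
    (1,4)@(3, 9): e=[0,30,50] → #  [on edge]
    (4,4)@(9, 9): e=[48,36,-4] → ·
    (1,5)@(3, 11): e=[-16,48,48] → ·
    (2,5)@(5, 11): e=[0,50,30] → #  [on edge]
    (4,5)@(9, 11): e=[32,54,-6] → ·
    (3,6)@(7, 13): e=[0,70,10] → #  [on edge]
    (4,7)@(9, 15): e=[0,90,-10] → ·  [on edge]
  covered (10 px):
    · · · · ·
    · · · · ·
    · · · · ·
    # # # # ·
    · # # # ·
    · · # # ·
    · · · # ·
    · · · · ·

Result: [16,16,48]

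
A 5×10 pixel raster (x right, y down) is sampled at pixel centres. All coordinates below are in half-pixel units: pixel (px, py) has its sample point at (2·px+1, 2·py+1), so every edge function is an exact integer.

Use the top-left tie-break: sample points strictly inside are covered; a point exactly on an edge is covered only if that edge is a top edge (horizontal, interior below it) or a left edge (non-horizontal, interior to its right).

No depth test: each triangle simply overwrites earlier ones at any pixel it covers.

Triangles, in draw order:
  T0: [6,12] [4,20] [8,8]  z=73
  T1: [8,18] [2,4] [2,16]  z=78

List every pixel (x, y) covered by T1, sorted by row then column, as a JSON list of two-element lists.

T0:
  2·area = 8  (B↔C swapped to make it positive)
  edge (6, 12)→(8, 8): d=(2,-4) top-left  bias=+0
  edge (8, 8)→(4, 20): d=(-4,12) right/bottom  bias=-1
  edge (4, 20)→(6, 12): d=(2,-8) top-left  bias=+0
    (4,2)@(9, 5): e=[-2,0,10] → .  [on edge]
    (3,5)@(7, 11): e=[2,0,6] → .  [on edge]
    (2,8)@(5, 17): e=[6,0,2] → .  [on edge]
  covered (0 px):
    . . . . .
    . . . . .
    . . . . .
    . . . . .
    . . . . .
    . . . . .
    . . . . .
    . . . . .
    . . . . .
    . . . . .
T1:
  2·area = 72  (B↔C swapped to make it positive)
  edge (8, 18)→(2, 16): d=(-6,-2) top-left  bias=+0
  edge (2, 16)→(2, 4): d=(0,-12) top-left  bias=+0
  edge (2, 4)→(8, 18): d=(6,14) right/bottom  bias=-1
    (1,3)@(3, 7): e=[56,12,4] → X
    (2,3)@(5, 7): e=[60,36,-24] → .
    (1,4)@(3, 9): e=[44,12,16] → X
    (2,4)@(5, 9): e=[48,36,-12] → .
    (1,5)@(3, 11): e=[32,12,28] → X
    (2,5)@(5, 11): e=[36,36,0] → .  [on edge]
    (1,6)@(3, 13): e=[20,12,40] → X
    (2,6)@(5, 13): e=[24,36,12] → X
    (3,6)@(7, 13): e=[28,60,-16] → .
    (1,7)@(3, 15): e=[8,12,52] → X
    (3,7)@(7, 15): e=[16,60,-4] → .
    (1,8)@(3, 17): e=[-4,12,64] → .
    (2,8)@(5, 17): e=[0,36,36] → X  [on edge]
  covered (9 px):
    . . . . .
    . . . . .
    . . . . .
    . X . . .
    . X . . .
    . X . . .
    . X X . .
    . X X . .
    . . X X .
    . . . . .

Final: [[1,3],[1,4],[1,5],[1,6],[2,6],[1,7],[2,7],[2,8],[3,8]]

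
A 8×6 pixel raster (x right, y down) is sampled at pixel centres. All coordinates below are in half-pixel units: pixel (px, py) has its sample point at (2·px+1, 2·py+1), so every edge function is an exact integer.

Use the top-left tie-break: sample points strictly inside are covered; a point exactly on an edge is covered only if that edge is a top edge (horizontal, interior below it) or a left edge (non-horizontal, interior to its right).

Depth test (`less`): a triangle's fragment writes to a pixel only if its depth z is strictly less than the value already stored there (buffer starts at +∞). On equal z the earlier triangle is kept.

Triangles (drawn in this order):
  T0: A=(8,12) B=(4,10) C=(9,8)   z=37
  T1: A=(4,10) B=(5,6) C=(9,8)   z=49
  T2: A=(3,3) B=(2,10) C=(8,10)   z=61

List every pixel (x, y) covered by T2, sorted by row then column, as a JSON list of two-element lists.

T0:
  2·area = 18
  edge (8, 12)→(4, 10): d=(-4,-2) top-left  bias=+0
  edge (4, 10)→(9, 8): d=(5,-2) top-left  bias=+0
  edge (9, 8)→(8, 12): d=(-1,4) right/bottom  bias=-1
    (3,4)@(7, 9): e=[10,1,7] → █
    (4,4)@(9, 9): e=[14,5,-1] → ·
    (3,5)@(7, 11): e=[2,11,5] → █
    (4,5)@(9, 11): e=[6,15,-3] → ·
  covered (2 px):
    · · · · · · · ·
    · · · · · · · ·
    · · · · · · · ·
    · · · · · · · ·
    · · · █ · · · ·
    · · · █ · · · ·
T1:
  2·area = 18
  edge (4, 10)→(5, 6): d=(1,-4) top-left  bias=+0
  edge (5, 6)→(9, 8): d=(4,2) right/bottom  bias=-1
  edge (9, 8)→(4, 10): d=(-5,2) right/bottom  bias=-1
    (1,2)@(3, 5): e=[-9,0,27] → ·  [on edge]
    (2,3)@(5, 7): e=[1,4,13] → █
    (3,3)@(7, 7): e=[9,0,9] → ·  [on edge]
    (2,4)@(5, 9): e=[3,12,3] → █
    (3,4)@(7, 9): e=[11,8,-1] → ·
    (5,4)@(11, 9): e=[27,0,-9] → ·  [on edge]
    (2,5)@(5, 11): e=[5,20,-7] → ·
    (7,5)@(15, 11): e=[45,0,-27] → ·  [on edge]
  covered (2 px):
    · · · · · · · ·
    · · · · · · · ·
    · · · · · · · ·
    · · █ · · · · ·
    · · █ · · · · ·
    · · · · · · · ·
T2:
  2·area = 42  (B↔C swapped to make it positive)
  edge (3, 3)→(8, 10): d=(5,7) right/bottom  bias=-1
  edge (8, 10)→(2, 10): d=(-6,0) right/bottom  bias=-1
  edge (2, 10)→(3, 3): d=(1,-7) top-left  bias=+0
    (1,1)@(3, 3): e=[0,42,0] → ·  [on edge]
    (1,2)@(3, 5): e=[10,30,2] → █
    (2,2)@(5, 5): e=[-4,30,16] → ·
    (1,3)@(3, 7): e=[20,18,4] → █
    (2,3)@(5, 7): e=[6,18,18] → █
    (3,3)@(7, 7): e=[-8,18,32] → ·
    (1,4)@(3, 9): e=[30,6,6] → █
    (3,4)@(7, 9): e=[2,6,34] → █
    (4,4)@(9, 9): e=[-12,6,48] → ·
    (1,5)@(3, 11): e=[40,-6,8] → ·
    (2,5)@(5, 11): e=[26,-6,22] → ·
    (3,5)@(7, 11): e=[12,-6,36] → ·
  covered (6 px):
    · · · · · · · ·
    · · · · · · · ·
    · █ · · · · · ·
    · █ █ · · · · ·
    · █ █ █ · · · ·
    · · · · · · · ·

Final: [[1,2],[1,3],[2,3],[1,4],[2,4],[3,4]]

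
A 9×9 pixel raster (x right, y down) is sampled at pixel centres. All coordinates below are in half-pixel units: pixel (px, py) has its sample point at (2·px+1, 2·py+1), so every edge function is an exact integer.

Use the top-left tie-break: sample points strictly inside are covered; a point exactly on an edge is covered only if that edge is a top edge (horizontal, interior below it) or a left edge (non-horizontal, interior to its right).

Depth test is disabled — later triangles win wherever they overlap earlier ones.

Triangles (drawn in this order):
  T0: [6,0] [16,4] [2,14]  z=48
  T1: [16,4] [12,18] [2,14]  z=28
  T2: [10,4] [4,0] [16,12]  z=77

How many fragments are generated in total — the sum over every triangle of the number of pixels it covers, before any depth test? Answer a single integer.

T0:
  2·area = 156
  edge (6, 0)→(16, 4): d=(10,4) right/bottom  bias=-1
  edge (16, 4)→(2, 14): d=(-14,10) right/bottom  bias=-1
  edge (2, 14)→(6, 0): d=(4,-14) top-left  bias=+0
    (3,0)@(7, 1): e=[6,132,18] → █
    (4,0)@(9, 1): e=[-2,112,46] → ·
    (3,1)@(7, 3): e=[26,104,26] → █
    (4,1)@(9, 3): e=[18,84,54] → █
    (5,1)@(11, 3): e=[10,64,82] → █
    (6,1)@(13, 3): e=[2,44,110] → █
    (7,1)@(15, 3): e=[-6,24,138] → ·
    (2,2)@(5, 5): e=[54,96,6] → █
    (7,2)@(15, 5): e=[14,-4,146] → ·
    (2,3)@(5, 7): e=[74,68,14] → █
    (6,3)@(13, 7): e=[42,-12,126] → ·
    (2,4)@(5, 9): e=[94,40,22] → █
    (4,4)@(9, 9): e=[78,0,78] → ·  [on edge]
  covered (19 px):
    · · · █ · · · · ·
    · · · █ █ █ █ · ·
    · · █ █ █ █ █ · ·
    · · █ █ █ █ · · ·
    · · █ █ · · · · ·
    · █ █ · · · · · ·
    · █ · · · · · · ·
    · · · · · · · · ·
    · · · · · · · · ·
T1:
  2·area = 156
  edge (16, 4)→(12, 18): d=(-4,14) right/bottom  bias=-1
  edge (12, 18)→(2, 14): d=(-10,-4) top-left  bias=+0
  edge (2, 14)→(16, 4): d=(14,-10) top-left  bias=+0
    (7,2)@(15, 5): e=[10,142,4] → █
    (8,2)@(17, 5): e=[-18,150,24] → ·
    (6,3)@(13, 7): e=[30,114,12] → █
    (8,3)@(17, 7): e=[-26,130,52] → ·
    (4,4)@(9, 9): e=[78,78,0] → █  [on edge]
    (5,4)@(11, 9): e=[50,86,20] → █
    (7,4)@(15, 9): e=[-6,102,60] → ·
    (3,5)@(7, 11): e=[98,50,8] → █
    (7,5)@(15, 11): e=[-14,82,88] → ·
    (2,6)@(5, 13): e=[118,22,16] → █
    (7,6)@(15, 13): e=[-22,62,116] → ·
    (2,7)@(5, 15): e=[110,2,44] → █
  covered (20 px):
    · · · · · · · · ·
    · · · · · · · · ·
    · · · · · · · █ ·
    · · · · · · █ █ ·
    · · · · █ █ █ · ·
    · · · █ █ █ █ · ·
    · · █ █ █ █ █ · ·
    · · █ █ █ █ · · ·
    · · · · · █ · · ·
T2:
  2·area = 24  (B↔C swapped to make it positive)
  edge (10, 4)→(16, 12): d=(6,8) right/bottom  bias=-1
  edge (16, 12)→(4, 0): d=(-12,-12) top-left  bias=+0
  edge (4, 0)→(10, 4): d=(6,4) right/bottom  bias=-1
    (2,0)@(5, 1): e=[22,0,2] → █  [on edge]
    (3,0)@(7, 1): e=[6,24,-6] → ·
    (2,1)@(5, 3): e=[34,-24,14] → ·
    (3,1)@(7, 3): e=[18,0,6] → █  [on edge]
    (4,1)@(9, 3): e=[2,24,-2] → ·
    (3,2)@(7, 5): e=[30,-24,18] → ·
    (4,2)@(9, 5): e=[14,0,10] → █  [on edge]
    (5,2)@(11, 5): e=[-2,24,2] → ·
    (4,3)@(9, 7): e=[26,-24,22] → ·
    (5,3)@(11, 7): e=[10,0,14] → █  [on edge]
    (6,3)@(13, 7): e=[-6,24,6] → ·
    (5,4)@(11, 9): e=[22,-24,26] → ·
    (6,4)@(13, 9): e=[6,0,18] → █  [on edge]
    (7,5)@(15, 11): e=[2,0,22] → █  [on edge]
    (8,6)@(17, 13): e=[-2,0,26] → ·  [on edge]
  covered (6 px):
    · · █ · · · · · ·
    · · · █ · · · · ·
    · · · · █ · · · ·
    · · · · · █ · · ·
    · · · · · · █ · ·
    · · · · · · · █ ·
    · · · · · · · · ·
    · · · · · · · · ·
    · · · · · · · · ·

Result: 45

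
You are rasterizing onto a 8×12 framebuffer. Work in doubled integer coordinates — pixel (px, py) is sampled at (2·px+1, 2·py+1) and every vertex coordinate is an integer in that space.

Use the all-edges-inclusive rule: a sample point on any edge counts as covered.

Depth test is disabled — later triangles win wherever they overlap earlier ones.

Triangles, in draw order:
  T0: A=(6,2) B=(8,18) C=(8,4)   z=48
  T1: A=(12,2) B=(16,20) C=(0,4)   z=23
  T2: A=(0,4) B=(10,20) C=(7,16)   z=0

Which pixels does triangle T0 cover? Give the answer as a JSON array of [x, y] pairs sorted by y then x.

T0:
  2·area = 28  (B↔C swapped to make it positive)
  edge (6, 2)→(8, 4): d=(2,2) inclusive
  edge (8, 4)→(8, 18): d=(0,14) inclusive
  edge (8, 18)→(6, 2): d=(-2,-16) inclusive
    (2,0)@(5, 1): e=[0,42,-14] → ·  [on edge]
    (3,1)@(7, 3): e=[0,14,14] → █  [on edge]
    (4,1)@(9, 3): e=[-4,-14,46] → ·
    (3,2)@(7, 5): e=[4,14,10] → █
    (4,2)@(9, 5): e=[0,-14,42] → ·  [on edge]
    (3,3)@(7, 7): e=[8,14,6] → █
    (4,3)@(9, 7): e=[4,-14,38] → ·
    (5,3)@(11, 7): e=[0,-42,70] → ·  [on edge]
    (3,4)@(7, 9): e=[12,14,2] → █
    (4,4)@(9, 9): e=[8,-14,34] → ·
    (6,4)@(13, 9): e=[0,-70,98] → ·  [on edge]
    (3,5)@(7, 11): e=[16,14,-2] → ·
    (7,5)@(15, 11): e=[0,-98,126] → ·  [on edge]
  covered (4 px):
    · · · · · · · ·
    · · · █ · · · ·
    · · · █ · · · ·
    · · · █ · · · ·
    · · · █ · · · ·
    · · · · · · · ·
    · · · · · · · ·
    · · · · · · · ·
    · · · · · · · ·
    · · · · · · · ·
    · · · · · · · ·
    · · · · · · · ·
T1:
  2·area = 224
  edge (12, 2)→(16, 20): d=(4,18) inclusive
  edge (16, 20)→(0, 4): d=(-16,-16) inclusive
  edge (0, 4)→(12, 2): d=(12,-2) inclusive
    (3,1)@(7, 3): e=[94,128,2] → █
    (4,1)@(9, 3): e=[58,160,6] → █
    (5,1)@(11, 3): e=[22,192,10] → █
    (6,1)@(13, 3): e=[-14,224,14] → ·
    (0,2)@(1, 5): e=[210,0,14] → █  [on edge]
    (1,2)@(3, 5): e=[174,32,18] → █
    (2,2)@(5, 5): e=[138,64,22] → █
    (6,2)@(13, 5): e=[-6,192,38] → ·
    (0,3)@(1, 7): e=[218,-32,38] → ·
    (1,3)@(3, 7): e=[182,0,42] → █  [on edge]
    (6,3)@(13, 7): e=[2,160,62] → █
    (7,3)@(15, 7): e=[-34,192,66] → ·
    (2,4)@(5, 9): e=[154,0,70] → █  [on edge]
    (3,5)@(7, 11): e=[126,0,98] → █  [on edge]
    (4,6)@(9, 13): e=[98,0,126] → █  [on edge]
    (5,7)@(11, 15): e=[70,0,154] → █  [on edge]
    (6,8)@(13, 17): e=[42,0,182] → █  [on edge]
    (7,9)@(15, 19): e=[14,0,210] → █  [on edge]
  covered (32 px):
    · · · · · · · ·
    · · · █ █ █ · ·
    █ █ █ █ █ █ · ·
    · █ █ █ █ █ █ ·
    · · █ █ █ █ █ ·
    · · · █ █ █ █ ·
    · · · · █ █ █ ·
    · · · · · █ █ ·
    · · · · · · █ █
    · · · · · · · █
    · · · · · · · ·
    · · · · · · · ·
T2:
  2·area = 8
  edge (0, 4)→(10, 20): d=(10,16) inclusive
  edge (10, 20)→(7, 16): d=(-3,-4) inclusive
  edge (7, 16)→(0, 4): d=(-7,-12) inclusive
    (1,4)@(3, 9): e=[2,5,1] → █
    (2,4)@(5, 9): e=[-30,13,25] → ·
    (1,5)@(3, 11): e=[22,-1,-13] → ·
  covered (1 px):
    · · · · · · · ·
    · · · · · · · ·
    · · · · · · · ·
    · · · · · · · ·
    · █ · · · · · ·
    · · · · · · · ·
    · · · · · · · ·
    · · · · · · · ·
    · · · · · · · ·
    · · · · · · · ·
    · · · · · · · ·
    · · · · · · · ·

Answer: [[3,1],[3,2],[3,3],[3,4]]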